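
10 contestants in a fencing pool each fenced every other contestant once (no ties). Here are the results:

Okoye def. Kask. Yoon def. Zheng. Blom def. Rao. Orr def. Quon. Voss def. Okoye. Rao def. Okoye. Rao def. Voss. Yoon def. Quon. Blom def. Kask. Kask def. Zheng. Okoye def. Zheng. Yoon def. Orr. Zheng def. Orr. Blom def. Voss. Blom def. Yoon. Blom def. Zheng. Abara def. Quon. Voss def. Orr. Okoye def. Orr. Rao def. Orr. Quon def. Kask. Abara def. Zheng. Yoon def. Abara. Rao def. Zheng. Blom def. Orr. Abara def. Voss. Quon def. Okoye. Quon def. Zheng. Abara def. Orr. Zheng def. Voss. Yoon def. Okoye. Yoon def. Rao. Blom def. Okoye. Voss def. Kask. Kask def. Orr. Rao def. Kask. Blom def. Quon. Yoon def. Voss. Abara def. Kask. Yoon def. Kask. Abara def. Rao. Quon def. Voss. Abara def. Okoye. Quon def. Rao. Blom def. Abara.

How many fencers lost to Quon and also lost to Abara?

5

Quon beat: Voss, Rao, Kask, Okoye, Zheng.
Abara beat: Quon, Orr, Voss, Rao, Kask, Okoye, Zheng.
Both beat: Voss, Rao, Kask, Okoye, Zheng — 5.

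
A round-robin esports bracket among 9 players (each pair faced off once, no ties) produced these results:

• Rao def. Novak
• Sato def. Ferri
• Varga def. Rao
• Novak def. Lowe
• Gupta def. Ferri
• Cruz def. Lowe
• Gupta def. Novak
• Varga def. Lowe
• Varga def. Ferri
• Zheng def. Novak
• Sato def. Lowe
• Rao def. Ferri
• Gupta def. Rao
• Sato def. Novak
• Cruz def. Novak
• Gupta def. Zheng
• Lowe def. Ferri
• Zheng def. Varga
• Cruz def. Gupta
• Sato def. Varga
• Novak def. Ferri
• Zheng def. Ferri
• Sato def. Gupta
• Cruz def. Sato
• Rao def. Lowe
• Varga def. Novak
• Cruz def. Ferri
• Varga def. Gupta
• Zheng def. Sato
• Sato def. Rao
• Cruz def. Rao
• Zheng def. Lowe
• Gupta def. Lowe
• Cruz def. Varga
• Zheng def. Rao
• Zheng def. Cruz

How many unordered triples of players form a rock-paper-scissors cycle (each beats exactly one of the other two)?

3

Win totals: Zheng 7, Gupta 5, Varga 5, Novak 2, Lowe 1, Cruz 7, Ferri 0, Sato 6, Rao 3.
A player with w wins dominates both others in C(w,2) triples; summing gives 21 + 10 + 10 + 1 + 0 + 21 + 0 + 15 + 3 = 81 transitive triples.
Total triples C(9,3) = 84, so cyclic triples = 84 − 81 = 3.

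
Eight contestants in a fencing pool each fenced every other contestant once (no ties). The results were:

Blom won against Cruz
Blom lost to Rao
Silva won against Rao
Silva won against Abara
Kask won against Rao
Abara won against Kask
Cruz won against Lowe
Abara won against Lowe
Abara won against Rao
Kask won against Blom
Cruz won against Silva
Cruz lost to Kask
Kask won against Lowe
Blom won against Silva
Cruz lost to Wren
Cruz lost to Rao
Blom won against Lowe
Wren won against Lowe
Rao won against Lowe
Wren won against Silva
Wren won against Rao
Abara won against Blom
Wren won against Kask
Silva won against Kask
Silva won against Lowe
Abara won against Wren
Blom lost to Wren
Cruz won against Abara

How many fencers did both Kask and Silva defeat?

Kask beat: Lowe, Cruz, Rao, Blom.
Silva beat: Abara, Lowe, Rao, Kask.
Both beat: Lowe, Rao — 2.

2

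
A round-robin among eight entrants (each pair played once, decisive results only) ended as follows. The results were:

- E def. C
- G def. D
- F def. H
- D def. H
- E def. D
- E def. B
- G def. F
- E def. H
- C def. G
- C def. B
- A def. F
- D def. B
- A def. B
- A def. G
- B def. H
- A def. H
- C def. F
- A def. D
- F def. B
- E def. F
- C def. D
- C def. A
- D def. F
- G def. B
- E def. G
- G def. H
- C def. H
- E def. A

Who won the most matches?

Win totals: A 5, B 1, C 6, D 3, E 7, F 2, G 4, H 0.
E leads with 7 wins (next highest: 6).

E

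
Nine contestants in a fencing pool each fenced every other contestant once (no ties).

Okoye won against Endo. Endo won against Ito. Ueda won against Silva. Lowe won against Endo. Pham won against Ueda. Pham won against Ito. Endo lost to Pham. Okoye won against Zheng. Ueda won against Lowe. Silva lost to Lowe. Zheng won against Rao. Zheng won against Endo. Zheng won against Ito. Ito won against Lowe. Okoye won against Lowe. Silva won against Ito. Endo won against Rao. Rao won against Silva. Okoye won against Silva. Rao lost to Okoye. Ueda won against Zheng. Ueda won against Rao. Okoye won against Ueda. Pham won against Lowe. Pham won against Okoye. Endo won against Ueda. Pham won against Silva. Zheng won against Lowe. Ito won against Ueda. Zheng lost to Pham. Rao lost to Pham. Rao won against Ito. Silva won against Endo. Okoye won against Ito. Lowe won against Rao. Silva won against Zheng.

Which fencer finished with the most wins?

Pham

Win totals: Silva 3, Pham 8, Endo 3, Okoye 7, Lowe 3, Ito 2, Ueda 4, Rao 2, Zheng 4.
Pham leads with 8 wins (next highest: 7).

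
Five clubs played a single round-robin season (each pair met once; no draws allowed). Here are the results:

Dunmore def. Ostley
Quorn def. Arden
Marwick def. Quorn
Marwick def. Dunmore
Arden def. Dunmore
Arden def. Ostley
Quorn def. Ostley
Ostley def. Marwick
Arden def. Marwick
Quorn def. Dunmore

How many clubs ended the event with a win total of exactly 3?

2

Win totals: Quorn 3, Dunmore 1, Marwick 2, Ostley 1, Arden 3.
Exactly 3: Quorn, Arden — 2 clubs.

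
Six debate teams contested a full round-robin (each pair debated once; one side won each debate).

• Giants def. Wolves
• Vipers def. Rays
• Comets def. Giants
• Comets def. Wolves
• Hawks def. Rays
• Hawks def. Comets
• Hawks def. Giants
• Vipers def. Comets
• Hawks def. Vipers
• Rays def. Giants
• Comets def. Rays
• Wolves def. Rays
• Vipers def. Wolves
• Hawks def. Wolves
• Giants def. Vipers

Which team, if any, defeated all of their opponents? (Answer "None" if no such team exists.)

Hawks

Hawks has 5 wins out of 5 opponents — a perfect record.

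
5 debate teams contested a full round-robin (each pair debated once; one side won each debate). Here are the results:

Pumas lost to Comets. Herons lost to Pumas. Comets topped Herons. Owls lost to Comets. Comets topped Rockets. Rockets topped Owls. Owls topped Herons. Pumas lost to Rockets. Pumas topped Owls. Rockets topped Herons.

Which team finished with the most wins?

Win totals: Herons 0, Pumas 2, Comets 4, Rockets 3, Owls 1.
Comets leads with 4 wins (next highest: 3).

Comets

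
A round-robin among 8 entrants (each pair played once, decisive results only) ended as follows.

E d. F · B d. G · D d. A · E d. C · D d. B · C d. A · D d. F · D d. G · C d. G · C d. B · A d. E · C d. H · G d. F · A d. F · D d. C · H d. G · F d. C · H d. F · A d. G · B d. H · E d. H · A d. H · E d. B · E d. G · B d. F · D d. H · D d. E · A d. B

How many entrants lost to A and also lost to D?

A beat: B, E, F, G, H.
D beat: A, B, C, E, F, G, H.
Both beat: B, E, F, G, H — 5.

5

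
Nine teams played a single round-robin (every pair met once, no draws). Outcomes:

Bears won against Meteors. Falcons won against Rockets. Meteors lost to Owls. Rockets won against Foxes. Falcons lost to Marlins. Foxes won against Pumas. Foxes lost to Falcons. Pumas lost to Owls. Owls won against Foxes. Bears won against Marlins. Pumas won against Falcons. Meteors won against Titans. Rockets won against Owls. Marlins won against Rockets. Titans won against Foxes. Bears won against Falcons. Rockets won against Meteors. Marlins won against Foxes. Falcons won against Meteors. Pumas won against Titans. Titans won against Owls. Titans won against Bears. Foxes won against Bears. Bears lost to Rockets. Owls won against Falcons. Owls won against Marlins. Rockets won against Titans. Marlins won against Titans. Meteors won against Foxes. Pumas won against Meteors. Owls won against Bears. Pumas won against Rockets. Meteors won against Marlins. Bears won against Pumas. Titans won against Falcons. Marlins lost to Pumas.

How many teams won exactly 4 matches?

3

Win totals: Bears 4, Titans 4, Owls 6, Marlins 4, Rockets 5, Meteors 3, Foxes 2, Pumas 5, Falcons 3.
Exactly 4: Bears, Titans, Marlins — 3 teams.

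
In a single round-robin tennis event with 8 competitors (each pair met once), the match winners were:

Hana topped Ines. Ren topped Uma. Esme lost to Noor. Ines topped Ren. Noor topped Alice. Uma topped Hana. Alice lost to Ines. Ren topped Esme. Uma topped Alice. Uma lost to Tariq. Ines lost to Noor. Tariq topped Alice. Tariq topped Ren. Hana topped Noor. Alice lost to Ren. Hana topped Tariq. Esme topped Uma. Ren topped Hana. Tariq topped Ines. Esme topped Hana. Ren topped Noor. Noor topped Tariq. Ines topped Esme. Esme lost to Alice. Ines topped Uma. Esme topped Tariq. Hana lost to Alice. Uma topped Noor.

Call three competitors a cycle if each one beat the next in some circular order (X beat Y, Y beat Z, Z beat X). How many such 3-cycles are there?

Win totals: Ren 5, Hana 3, Ines 4, Esme 3, Noor 4, Uma 3, Alice 2, Tariq 4.
A competitor with w wins dominates both others in C(w,2) triples; summing gives 10 + 3 + 6 + 3 + 6 + 3 + 1 + 6 = 38 transitive triples.
Total triples C(8,3) = 56, so cyclic triples = 56 − 38 = 18.

18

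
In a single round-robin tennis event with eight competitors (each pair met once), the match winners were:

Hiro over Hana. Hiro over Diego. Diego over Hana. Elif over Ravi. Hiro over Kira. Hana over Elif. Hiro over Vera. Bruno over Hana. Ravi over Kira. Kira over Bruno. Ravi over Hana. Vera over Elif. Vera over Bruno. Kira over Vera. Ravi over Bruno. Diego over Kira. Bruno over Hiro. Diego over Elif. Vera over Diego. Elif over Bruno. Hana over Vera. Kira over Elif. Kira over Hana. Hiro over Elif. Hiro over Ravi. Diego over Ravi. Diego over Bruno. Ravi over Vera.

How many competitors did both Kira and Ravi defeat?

3

Kira beat: Elif, Bruno, Vera, Hana.
Ravi beat: Bruno, Kira, Vera, Hana.
Both beat: Bruno, Vera, Hana — 3.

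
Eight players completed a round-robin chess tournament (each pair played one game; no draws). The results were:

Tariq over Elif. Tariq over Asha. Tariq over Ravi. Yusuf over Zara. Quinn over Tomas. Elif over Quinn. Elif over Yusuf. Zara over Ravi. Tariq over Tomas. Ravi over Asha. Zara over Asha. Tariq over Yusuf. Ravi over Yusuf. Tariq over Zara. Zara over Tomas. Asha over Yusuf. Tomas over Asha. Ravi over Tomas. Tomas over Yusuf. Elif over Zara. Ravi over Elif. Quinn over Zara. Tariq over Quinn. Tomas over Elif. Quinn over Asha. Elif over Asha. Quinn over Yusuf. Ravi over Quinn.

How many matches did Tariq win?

7

Tariq's results: beat Zara, Elif, Quinn, Asha, Yusuf, Tomas, Ravi; lost to no one.
That is 7 wins.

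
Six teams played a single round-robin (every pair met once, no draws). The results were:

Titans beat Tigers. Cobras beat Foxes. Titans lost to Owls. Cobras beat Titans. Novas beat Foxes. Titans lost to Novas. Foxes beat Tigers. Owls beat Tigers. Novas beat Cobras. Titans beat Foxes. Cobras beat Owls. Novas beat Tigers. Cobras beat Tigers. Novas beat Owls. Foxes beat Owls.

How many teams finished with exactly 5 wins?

1

Win totals: Novas 5, Owls 2, Tigers 0, Titans 2, Foxes 2, Cobras 4.
Exactly 5: Novas — 1 team.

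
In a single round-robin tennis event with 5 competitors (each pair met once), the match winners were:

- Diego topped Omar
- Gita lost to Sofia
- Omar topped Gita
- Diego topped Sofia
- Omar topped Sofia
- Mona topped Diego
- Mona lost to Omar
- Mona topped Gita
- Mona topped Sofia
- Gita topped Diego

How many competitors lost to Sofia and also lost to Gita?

0

Sofia beat: Gita.
Gita beat: Diego.
No one was beaten by both.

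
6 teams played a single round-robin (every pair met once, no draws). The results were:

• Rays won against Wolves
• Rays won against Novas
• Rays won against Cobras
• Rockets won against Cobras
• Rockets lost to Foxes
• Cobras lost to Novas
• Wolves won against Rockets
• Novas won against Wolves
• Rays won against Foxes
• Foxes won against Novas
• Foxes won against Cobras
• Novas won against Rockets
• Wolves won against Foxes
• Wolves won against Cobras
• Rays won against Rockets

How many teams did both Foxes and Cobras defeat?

0

Foxes beat: Novas, Cobras, Rockets.
Cobras beat: no one.
No one was beaten by both.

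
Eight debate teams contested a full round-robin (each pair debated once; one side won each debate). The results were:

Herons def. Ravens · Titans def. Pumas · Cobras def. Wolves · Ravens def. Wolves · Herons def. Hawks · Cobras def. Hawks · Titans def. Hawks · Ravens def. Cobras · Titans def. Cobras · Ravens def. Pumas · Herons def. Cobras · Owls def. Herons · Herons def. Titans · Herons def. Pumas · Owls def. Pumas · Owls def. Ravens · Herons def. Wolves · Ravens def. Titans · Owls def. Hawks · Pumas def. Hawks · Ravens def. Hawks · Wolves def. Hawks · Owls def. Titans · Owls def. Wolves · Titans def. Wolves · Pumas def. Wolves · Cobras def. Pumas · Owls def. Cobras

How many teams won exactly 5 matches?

Win totals: Owls 7, Wolves 1, Titans 4, Herons 6, Pumas 2, Ravens 5, Hawks 0, Cobras 3.
Exactly 5: Ravens — 1 team.

1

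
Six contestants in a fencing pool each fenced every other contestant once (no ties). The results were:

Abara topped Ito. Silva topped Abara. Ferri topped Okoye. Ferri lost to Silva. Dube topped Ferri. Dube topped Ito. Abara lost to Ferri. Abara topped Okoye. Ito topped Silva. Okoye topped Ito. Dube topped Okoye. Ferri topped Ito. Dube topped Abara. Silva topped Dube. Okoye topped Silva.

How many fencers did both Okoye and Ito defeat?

Okoye beat: Silva, Ito.
Ito beat: Silva.
Both beat: Silva — 1.

1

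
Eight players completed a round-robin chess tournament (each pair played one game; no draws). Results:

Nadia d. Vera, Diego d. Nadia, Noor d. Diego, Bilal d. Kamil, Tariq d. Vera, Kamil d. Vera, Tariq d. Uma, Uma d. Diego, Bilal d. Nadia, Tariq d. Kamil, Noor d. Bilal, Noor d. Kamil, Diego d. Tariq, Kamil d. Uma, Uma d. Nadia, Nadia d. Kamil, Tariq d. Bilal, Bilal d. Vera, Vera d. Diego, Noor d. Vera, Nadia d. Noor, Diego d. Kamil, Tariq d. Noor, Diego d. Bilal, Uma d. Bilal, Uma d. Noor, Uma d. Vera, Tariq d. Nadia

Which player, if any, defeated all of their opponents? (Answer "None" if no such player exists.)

None

Highest win total is Tariq with 6 (out of 7 possible).
Tariq lost to Diego, so no player went undefeated.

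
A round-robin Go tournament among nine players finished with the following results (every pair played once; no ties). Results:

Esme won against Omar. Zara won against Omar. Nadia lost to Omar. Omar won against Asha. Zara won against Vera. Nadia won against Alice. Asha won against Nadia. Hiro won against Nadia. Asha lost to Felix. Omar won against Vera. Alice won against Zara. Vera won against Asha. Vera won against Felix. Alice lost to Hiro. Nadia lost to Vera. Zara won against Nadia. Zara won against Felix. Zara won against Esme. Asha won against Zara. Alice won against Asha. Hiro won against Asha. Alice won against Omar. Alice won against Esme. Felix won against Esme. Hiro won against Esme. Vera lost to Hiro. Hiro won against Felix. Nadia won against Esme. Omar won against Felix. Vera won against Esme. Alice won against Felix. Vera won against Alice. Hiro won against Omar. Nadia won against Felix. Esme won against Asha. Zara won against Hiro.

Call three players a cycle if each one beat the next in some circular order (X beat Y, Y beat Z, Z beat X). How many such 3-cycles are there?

Win totals: Esme 2, Zara 6, Vera 5, Hiro 7, Nadia 3, Omar 4, Felix 2, Asha 2, Alice 5.
A player with w wins dominates both others in C(w,2) triples; summing gives 1 + 15 + 10 + 21 + 3 + 6 + 1 + 1 + 10 = 68 transitive triples.
Total triples C(9,3) = 84, so cyclic triples = 84 − 68 = 16.

16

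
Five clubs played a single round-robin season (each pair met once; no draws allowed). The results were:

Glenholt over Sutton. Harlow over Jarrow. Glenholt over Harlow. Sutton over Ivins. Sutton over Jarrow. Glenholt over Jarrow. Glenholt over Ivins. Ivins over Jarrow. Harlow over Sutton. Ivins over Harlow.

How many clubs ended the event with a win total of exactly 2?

3

Win totals: Ivins 2, Sutton 2, Harlow 2, Glenholt 4, Jarrow 0.
Exactly 2: Ivins, Sutton, Harlow — 3 clubs.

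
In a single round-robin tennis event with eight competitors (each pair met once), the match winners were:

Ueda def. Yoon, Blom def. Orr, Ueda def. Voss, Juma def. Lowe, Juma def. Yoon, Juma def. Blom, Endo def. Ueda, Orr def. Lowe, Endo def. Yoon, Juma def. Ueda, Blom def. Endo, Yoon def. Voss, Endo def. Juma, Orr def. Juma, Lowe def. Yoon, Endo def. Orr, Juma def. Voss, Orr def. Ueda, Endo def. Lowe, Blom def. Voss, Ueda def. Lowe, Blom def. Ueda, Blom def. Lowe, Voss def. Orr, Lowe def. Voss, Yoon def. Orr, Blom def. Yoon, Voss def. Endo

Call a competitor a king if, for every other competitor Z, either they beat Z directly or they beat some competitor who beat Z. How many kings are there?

3

Orr cannot reach Endo in two steps.
Voss cannot reach Blom in two steps.
Endo reaches everyone (king).
Juma reaches everyone (king).
Blom reaches everyone (king).
Lowe cannot reach Juma, Blom, Ueda in two steps.
Ueda cannot reach Juma, Blom in two steps.
Yoon cannot reach Blom in two steps.
Kings: Endo, Juma, Blom — 3.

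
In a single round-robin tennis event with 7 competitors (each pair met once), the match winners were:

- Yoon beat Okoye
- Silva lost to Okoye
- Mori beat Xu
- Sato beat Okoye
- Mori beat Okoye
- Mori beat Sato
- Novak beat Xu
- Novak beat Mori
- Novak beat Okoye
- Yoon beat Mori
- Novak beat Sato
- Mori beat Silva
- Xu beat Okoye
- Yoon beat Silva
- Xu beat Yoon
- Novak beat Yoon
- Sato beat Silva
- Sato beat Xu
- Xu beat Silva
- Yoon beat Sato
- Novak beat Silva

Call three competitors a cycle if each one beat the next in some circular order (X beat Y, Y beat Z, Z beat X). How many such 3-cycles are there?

Win totals: Sato 3, Okoye 1, Mori 4, Xu 3, Yoon 4, Silva 0, Novak 6.
A competitor with w wins dominates both others in C(w,2) triples; summing gives 3 + 0 + 6 + 3 + 6 + 0 + 15 = 33 transitive triples.
Total triples C(7,3) = 35, so cyclic triples = 35 − 33 = 2.

2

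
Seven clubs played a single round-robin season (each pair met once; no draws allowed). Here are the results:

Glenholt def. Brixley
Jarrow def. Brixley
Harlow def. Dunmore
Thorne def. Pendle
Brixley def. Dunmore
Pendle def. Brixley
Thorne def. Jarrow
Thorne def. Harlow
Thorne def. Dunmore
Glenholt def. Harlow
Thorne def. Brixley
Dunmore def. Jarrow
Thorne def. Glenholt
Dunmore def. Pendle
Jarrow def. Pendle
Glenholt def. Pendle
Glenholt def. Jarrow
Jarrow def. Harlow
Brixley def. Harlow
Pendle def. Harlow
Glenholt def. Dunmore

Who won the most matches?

Thorne

Win totals: Jarrow 3, Dunmore 2, Harlow 1, Pendle 2, Brixley 2, Thorne 6, Glenholt 5.
Thorne leads with 6 wins (next highest: 5).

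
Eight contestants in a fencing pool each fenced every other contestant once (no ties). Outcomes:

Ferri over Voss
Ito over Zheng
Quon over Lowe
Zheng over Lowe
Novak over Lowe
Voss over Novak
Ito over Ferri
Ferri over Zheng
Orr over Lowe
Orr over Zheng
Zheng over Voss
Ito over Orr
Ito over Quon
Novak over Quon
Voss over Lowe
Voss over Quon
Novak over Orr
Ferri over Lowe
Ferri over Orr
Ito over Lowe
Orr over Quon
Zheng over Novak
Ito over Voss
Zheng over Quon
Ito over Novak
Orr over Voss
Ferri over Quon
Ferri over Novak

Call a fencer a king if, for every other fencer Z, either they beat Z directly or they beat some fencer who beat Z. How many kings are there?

1

Lowe cannot reach Voss, Ferri, Novak, Ito, Orr, Zheng, Quon in two steps.
Voss cannot reach Ferri, Ito, Zheng in two steps.
Ferri cannot reach Ito in two steps.
Novak cannot reach Ferri, Ito in two steps.
Ito reaches everyone (king).
Orr cannot reach Ferri, Ito in two steps.
Zheng cannot reach Ferri, Ito in two steps.
Quon cannot reach Voss, Ferri, Novak, Ito, Orr, Zheng in two steps.
Kings: Ito — 1.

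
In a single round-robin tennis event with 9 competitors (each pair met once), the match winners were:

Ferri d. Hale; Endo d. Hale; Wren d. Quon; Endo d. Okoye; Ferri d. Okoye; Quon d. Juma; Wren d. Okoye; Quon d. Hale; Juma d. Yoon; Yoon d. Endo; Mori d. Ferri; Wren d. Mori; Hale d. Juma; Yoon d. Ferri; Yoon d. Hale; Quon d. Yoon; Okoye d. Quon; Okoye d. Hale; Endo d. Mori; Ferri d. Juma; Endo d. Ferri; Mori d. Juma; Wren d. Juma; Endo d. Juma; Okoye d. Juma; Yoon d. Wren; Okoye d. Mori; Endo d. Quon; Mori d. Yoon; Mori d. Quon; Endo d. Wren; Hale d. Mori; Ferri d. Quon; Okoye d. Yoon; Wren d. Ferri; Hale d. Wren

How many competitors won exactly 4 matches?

3

Win totals: Ferri 4, Juma 1, Okoye 5, Wren 5, Mori 4, Quon 3, Hale 3, Yoon 4, Endo 7.
Exactly 4: Ferri, Mori, Yoon — 3 competitors.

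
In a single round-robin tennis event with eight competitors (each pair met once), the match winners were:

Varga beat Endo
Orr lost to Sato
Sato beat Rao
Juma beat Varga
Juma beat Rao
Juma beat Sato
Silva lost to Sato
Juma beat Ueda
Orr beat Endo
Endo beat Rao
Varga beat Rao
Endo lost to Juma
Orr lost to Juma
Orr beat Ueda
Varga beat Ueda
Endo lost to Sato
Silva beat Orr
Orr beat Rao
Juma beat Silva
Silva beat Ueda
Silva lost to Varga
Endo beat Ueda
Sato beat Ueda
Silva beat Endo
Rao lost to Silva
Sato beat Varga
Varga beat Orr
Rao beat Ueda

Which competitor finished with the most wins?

Juma

Win totals: Silva 4, Varga 5, Orr 3, Sato 6, Rao 1, Ueda 0, Juma 7, Endo 2.
Juma leads with 7 wins (next highest: 6).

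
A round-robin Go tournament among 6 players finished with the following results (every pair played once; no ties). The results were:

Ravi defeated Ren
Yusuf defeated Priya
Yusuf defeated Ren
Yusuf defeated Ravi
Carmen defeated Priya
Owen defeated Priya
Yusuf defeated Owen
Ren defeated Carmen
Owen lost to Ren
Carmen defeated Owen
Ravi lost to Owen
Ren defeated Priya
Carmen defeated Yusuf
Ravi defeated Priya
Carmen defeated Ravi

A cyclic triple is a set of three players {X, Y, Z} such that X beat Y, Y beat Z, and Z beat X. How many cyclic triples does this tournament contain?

Of the C(6,3) = 20 triples, the cyclic ones are: {Carmen, Ravi, Ren}; {Carmen, Yusuf, Ren}; {Ravi, Owen, Ren}.
That is 3.

3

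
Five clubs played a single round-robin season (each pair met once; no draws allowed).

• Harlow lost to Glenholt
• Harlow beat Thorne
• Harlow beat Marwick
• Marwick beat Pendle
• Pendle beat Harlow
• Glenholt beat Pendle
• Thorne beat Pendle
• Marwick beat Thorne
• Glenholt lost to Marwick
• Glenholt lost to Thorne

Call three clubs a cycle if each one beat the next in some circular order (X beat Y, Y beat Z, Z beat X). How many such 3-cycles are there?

4

Win totals: Marwick 3, Pendle 1, Glenholt 2, Thorne 2, Harlow 2.
A club with w wins dominates both others in C(w,2) triples; summing gives 3 + 0 + 1 + 1 + 1 = 6 transitive triples.
Total triples C(5,3) = 10, so cyclic triples = 10 − 6 = 4.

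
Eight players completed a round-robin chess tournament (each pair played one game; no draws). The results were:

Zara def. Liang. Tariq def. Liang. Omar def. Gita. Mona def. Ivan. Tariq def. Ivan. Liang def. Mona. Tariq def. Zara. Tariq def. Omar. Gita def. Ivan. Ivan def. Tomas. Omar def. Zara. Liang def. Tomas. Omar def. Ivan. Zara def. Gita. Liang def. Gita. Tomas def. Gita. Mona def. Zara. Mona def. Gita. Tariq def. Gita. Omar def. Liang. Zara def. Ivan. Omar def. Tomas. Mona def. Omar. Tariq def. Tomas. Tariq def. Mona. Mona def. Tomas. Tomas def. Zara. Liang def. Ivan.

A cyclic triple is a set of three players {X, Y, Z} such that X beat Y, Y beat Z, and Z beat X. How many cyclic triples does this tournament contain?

5

Win totals: Liang 4, Mona 5, Tariq 7, Ivan 1, Zara 3, Omar 5, Tomas 2, Gita 1.
A player with w wins dominates both others in C(w,2) triples; summing gives 6 + 10 + 21 + 0 + 3 + 10 + 1 + 0 = 51 transitive triples.
Total triples C(8,3) = 56, so cyclic triples = 56 − 51 = 5.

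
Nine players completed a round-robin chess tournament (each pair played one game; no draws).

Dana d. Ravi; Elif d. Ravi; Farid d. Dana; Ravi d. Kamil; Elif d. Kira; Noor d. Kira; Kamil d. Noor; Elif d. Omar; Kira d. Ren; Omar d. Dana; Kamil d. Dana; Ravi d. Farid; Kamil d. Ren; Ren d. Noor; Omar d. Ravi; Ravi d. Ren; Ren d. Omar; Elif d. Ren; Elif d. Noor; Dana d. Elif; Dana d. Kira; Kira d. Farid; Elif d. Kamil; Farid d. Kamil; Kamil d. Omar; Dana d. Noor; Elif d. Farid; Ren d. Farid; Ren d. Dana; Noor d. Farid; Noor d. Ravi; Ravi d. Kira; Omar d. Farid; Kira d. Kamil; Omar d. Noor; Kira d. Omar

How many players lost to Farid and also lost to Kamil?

Farid beat: Kamil, Dana.
Kamil beat: Omar, Ren, Noor, Dana.
Both beat: Dana — 1.

1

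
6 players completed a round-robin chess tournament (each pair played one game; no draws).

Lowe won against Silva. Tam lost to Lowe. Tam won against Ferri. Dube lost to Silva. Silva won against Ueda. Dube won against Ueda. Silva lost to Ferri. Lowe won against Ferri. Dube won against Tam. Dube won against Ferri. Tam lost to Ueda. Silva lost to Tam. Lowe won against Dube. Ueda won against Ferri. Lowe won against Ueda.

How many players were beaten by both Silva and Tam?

0

Silva beat: Dube, Ueda.
Tam beat: Silva, Ferri.
No one was beaten by both.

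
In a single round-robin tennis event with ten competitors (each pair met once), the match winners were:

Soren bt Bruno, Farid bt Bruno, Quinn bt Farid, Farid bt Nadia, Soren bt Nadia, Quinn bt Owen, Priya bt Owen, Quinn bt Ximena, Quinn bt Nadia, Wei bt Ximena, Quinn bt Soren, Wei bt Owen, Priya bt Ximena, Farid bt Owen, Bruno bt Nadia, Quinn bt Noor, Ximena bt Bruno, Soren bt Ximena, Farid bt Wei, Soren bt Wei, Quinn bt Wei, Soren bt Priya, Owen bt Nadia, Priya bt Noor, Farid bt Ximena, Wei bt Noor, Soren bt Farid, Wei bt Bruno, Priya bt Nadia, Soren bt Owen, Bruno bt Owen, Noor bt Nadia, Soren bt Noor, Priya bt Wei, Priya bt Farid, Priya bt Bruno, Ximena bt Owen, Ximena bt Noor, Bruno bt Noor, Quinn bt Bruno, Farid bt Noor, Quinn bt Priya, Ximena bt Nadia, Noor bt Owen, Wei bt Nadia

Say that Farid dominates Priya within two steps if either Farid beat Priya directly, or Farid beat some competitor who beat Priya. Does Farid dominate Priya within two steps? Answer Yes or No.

No

Farid did not beat Priya directly.
Farid beat Wei, Bruno, Owen, Noor, Nadia, Ximena, but each of them lost to Priya. No two-step path.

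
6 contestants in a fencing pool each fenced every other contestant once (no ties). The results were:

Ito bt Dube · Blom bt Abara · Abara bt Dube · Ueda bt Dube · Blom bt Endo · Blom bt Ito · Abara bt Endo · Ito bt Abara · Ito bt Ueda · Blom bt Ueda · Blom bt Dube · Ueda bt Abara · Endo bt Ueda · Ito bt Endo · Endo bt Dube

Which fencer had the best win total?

Blom

Win totals: Abara 2, Dube 0, Ueda 2, Ito 4, Endo 2, Blom 5.
Blom leads with 5 wins (next highest: 4).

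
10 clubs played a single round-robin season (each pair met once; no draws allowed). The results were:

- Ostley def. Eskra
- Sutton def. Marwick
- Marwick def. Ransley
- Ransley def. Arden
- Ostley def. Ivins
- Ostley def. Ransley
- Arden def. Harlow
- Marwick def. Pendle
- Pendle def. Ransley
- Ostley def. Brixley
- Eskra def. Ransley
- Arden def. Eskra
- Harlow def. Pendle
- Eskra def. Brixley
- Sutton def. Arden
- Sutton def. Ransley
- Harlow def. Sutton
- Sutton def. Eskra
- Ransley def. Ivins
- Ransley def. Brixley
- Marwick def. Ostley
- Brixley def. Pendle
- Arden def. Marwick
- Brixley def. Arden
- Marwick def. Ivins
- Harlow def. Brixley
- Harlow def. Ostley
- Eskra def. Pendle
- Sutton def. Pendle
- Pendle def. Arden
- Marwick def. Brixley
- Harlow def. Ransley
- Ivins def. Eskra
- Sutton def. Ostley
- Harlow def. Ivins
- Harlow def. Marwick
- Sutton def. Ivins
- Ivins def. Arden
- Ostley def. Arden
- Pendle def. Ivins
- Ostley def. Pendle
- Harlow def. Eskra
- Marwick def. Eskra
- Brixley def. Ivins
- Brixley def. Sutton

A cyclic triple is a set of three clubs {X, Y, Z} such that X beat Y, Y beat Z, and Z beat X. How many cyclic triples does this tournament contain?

22

Win totals: Eskra 3, Ostley 6, Harlow 8, Ransley 3, Brixley 4, Marwick 6, Pendle 3, Sutton 7, Arden 3, Ivins 2.
A club with w wins dominates both others in C(w,2) triples; summing gives 3 + 15 + 28 + 3 + 6 + 15 + 3 + 21 + 3 + 1 = 98 transitive triples.
Total triples C(10,3) = 120, so cyclic triples = 120 − 98 = 22.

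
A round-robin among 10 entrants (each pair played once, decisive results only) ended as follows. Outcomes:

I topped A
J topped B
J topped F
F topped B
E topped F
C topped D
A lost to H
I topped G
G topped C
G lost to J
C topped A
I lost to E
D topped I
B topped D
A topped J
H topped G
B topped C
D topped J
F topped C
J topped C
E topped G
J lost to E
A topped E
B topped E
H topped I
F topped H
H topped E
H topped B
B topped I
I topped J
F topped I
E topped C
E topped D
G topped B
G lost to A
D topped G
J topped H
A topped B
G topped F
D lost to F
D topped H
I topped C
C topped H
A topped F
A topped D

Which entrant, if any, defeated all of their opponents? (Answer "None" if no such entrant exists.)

Highest win total is E with 6 (out of 9 possible).
E lost to A, B, H, so no entrant went undefeated.

None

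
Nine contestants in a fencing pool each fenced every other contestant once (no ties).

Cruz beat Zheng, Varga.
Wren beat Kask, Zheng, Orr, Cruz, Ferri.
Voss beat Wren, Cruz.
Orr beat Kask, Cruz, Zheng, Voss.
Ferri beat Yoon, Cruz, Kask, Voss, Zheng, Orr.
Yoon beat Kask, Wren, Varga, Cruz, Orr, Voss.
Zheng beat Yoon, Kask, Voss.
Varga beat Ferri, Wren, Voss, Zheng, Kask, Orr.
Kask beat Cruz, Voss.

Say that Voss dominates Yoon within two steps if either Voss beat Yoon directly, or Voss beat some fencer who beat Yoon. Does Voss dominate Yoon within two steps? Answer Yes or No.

No

Voss did not beat Yoon directly.
Voss beat Wren, Cruz, but each of them lost to Yoon. No two-step path.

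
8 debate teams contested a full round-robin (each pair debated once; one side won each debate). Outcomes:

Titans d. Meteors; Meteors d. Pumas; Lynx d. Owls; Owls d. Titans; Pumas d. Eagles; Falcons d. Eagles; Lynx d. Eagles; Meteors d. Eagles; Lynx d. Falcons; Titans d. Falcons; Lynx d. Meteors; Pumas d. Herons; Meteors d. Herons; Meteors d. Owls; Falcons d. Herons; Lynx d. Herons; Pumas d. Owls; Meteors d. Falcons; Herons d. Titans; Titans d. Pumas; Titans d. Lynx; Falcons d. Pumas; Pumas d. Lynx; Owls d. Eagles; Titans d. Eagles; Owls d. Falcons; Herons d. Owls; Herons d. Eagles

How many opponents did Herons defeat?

3

Herons' results: beat Eagles, Titans, Owls; lost to Pumas, Falcons, Meteors, Lynx.
That is 3 wins.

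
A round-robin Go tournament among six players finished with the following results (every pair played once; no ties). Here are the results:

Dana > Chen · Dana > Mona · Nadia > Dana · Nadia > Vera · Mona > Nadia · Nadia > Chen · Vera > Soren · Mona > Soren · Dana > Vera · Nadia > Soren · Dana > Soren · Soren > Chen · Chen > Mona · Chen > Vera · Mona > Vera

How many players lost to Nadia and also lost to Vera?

1

Nadia beat: Chen, Vera, Dana, Soren.
Vera beat: Soren.
Both beat: Soren — 1.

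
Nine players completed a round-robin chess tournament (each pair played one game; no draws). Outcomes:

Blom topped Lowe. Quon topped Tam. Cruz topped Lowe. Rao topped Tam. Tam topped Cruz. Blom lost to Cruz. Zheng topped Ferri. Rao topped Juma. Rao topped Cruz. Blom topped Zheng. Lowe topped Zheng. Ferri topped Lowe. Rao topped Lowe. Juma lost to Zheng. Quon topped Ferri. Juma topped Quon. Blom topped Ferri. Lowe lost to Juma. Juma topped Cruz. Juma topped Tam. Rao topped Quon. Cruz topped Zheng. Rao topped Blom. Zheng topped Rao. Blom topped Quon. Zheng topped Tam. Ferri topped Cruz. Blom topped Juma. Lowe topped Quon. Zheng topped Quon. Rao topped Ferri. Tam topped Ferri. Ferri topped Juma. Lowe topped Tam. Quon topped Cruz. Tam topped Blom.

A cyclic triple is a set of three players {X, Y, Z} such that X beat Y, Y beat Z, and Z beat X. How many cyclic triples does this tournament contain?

Win totals: Blom 5, Rao 7, Juma 4, Quon 3, Zheng 5, Ferri 3, Tam 3, Cruz 3, Lowe 3.
A player with w wins dominates both others in C(w,2) triples; summing gives 10 + 21 + 6 + 3 + 10 + 3 + 3 + 3 + 3 = 62 transitive triples.
Total triples C(9,3) = 84, so cyclic triples = 84 − 62 = 22.

22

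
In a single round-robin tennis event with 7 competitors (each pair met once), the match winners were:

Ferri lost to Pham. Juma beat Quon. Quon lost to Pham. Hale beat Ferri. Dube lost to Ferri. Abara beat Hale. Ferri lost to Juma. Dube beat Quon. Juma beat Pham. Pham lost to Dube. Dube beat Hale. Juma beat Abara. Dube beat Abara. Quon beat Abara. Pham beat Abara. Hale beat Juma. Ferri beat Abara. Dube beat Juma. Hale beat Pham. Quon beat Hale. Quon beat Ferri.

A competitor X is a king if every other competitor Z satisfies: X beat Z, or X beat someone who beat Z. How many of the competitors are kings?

Pham cannot reach Juma in two steps.
Ferri reaches everyone (king).
Hale reaches everyone (king).
Quon reaches everyone (king).
Dube reaches everyone (king).
Juma reaches everyone (king).
Abara cannot reach Quon, Dube in two steps.
Kings: Ferri, Hale, Quon, Dube, Juma — 5.

5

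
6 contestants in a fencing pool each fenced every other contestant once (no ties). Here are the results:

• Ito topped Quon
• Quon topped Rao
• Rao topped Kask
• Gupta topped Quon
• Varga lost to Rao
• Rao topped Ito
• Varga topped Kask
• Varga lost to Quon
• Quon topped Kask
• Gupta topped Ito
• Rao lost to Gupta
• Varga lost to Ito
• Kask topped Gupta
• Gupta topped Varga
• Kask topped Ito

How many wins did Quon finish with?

3

Quon's results: beat Kask, Rao, Varga; lost to Ito, Gupta.
That is 3 wins.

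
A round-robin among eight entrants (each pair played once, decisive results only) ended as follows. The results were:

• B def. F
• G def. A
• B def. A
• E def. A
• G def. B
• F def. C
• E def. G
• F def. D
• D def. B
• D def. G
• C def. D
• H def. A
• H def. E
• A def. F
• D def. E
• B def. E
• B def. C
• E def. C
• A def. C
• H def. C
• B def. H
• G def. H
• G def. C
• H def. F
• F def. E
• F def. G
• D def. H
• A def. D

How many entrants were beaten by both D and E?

D beat: B, E, G, H.
E beat: A, C, G.
Both beat: G — 1.

1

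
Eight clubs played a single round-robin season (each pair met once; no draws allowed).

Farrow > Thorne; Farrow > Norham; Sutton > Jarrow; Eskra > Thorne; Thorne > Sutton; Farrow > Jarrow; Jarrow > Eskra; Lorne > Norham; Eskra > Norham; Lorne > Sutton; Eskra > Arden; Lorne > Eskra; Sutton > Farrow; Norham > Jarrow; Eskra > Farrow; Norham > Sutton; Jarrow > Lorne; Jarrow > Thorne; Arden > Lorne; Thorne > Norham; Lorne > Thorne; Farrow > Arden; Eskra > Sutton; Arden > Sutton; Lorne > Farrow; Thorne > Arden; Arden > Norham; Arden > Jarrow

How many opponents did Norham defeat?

Norham's results: beat Sutton, Jarrow; lost to Arden, Eskra, Lorne, Thorne, Farrow.
That is 2 wins.

2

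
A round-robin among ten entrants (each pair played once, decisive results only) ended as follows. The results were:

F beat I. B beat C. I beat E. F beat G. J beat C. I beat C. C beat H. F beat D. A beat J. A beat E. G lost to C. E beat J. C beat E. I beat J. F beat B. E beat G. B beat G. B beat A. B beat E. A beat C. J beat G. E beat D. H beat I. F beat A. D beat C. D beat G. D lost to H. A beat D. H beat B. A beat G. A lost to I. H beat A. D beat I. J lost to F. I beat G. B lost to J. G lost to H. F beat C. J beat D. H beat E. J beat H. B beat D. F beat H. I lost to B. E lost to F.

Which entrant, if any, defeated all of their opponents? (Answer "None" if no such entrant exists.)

F has 9 wins out of 9 opponents — a perfect record.

F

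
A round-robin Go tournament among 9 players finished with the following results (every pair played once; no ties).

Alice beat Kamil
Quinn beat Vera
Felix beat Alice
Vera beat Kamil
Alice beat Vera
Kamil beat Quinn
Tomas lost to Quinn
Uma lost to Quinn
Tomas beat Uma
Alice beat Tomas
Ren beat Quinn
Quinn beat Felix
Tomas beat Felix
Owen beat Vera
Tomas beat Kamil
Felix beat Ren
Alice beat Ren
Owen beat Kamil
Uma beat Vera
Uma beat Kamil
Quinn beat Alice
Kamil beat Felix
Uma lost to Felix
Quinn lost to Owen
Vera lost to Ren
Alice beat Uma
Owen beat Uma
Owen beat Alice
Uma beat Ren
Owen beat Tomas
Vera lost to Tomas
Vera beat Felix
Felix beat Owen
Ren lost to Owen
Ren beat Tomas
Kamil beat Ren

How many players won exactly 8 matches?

Win totals: Kamil 3, Tomas 4, Owen 7, Vera 2, Ren 3, Alice 5, Felix 4, Quinn 5, Uma 3.
No player has exactly 8 wins.

0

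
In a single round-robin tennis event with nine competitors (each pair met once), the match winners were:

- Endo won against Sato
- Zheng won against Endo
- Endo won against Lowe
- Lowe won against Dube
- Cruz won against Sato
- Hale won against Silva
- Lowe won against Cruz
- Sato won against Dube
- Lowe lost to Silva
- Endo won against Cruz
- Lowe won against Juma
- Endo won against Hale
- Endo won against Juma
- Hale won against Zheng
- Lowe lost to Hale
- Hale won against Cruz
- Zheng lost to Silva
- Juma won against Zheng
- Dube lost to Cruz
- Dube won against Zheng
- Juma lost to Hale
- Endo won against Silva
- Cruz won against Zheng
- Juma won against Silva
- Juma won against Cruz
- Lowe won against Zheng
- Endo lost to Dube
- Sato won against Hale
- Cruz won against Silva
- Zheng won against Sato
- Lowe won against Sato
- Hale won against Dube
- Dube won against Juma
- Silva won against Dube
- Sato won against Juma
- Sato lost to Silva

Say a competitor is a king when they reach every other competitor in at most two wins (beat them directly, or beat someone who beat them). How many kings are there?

Sato reaches everyone (king).
Dube reaches everyone (king).
Silva reaches everyone (king).
Zheng reaches everyone (king).
Hale reaches everyone (king).
Cruz reaches everyone (king).
Lowe reaches everyone (king).
Juma cannot reach Hale in two steps.
Endo reaches everyone (king).
Kings: Sato, Dube, Silva, Zheng, Hale, Cruz, Lowe, Endo — 8.

8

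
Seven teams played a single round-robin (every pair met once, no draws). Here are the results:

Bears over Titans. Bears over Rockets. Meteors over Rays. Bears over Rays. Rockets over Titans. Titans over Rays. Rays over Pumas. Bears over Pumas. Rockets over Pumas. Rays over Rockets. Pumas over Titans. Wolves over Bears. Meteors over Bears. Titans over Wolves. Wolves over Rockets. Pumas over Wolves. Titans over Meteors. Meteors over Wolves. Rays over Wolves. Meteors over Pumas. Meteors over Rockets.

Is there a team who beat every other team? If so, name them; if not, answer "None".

Highest win total is Meteors with 5 (out of 6 possible).
Meteors lost to Titans, so no team went undefeated.

None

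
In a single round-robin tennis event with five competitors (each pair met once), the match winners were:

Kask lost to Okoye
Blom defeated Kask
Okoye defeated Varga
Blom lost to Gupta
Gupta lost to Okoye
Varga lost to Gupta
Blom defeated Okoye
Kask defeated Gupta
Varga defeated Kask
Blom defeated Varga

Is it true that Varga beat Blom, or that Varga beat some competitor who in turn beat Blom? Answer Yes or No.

Varga did not beat Blom directly.
Varga beat Kask, but each of them lost to Blom. No two-step path.

No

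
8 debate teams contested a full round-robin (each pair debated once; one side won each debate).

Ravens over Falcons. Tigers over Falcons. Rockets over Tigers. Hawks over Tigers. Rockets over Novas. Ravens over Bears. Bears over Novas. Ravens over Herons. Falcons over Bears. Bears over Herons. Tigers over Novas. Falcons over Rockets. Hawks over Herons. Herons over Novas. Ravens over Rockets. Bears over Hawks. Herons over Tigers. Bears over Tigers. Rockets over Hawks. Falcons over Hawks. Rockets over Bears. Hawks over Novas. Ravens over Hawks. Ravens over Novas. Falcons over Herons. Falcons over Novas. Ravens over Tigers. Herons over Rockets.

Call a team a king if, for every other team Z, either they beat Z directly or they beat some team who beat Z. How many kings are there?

1

Novas cannot reach Falcons, Bears, Ravens, Tigers, Rockets, Herons, Hawks in two steps.
Falcons cannot reach Ravens in two steps.
Bears cannot reach Ravens in two steps.
Ravens reaches everyone (king).
Tigers cannot reach Ravens in two steps.
Rockets cannot reach Ravens in two steps.
Herons cannot reach Ravens in two steps.
Hawks cannot reach Bears, Ravens in two steps.
Kings: Ravens — 1.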